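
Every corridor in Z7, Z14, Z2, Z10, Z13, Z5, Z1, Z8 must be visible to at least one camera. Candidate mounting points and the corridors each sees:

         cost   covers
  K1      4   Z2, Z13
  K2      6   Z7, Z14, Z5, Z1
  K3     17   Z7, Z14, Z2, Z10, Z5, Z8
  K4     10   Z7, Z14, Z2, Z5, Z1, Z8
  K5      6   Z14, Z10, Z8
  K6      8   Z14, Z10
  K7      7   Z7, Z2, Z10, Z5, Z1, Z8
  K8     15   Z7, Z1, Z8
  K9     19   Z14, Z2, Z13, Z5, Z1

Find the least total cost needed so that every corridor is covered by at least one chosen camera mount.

16

K1, K2, K5 cover every corridor at cost 4 + 6 + 6 = 16.
Any cover uses at least 2 camera mounts; among all covering selections none totals below 16.
Greedy by coverage-per-cost would pick K7, K1, K2 for 17 — worse than the optimum 16.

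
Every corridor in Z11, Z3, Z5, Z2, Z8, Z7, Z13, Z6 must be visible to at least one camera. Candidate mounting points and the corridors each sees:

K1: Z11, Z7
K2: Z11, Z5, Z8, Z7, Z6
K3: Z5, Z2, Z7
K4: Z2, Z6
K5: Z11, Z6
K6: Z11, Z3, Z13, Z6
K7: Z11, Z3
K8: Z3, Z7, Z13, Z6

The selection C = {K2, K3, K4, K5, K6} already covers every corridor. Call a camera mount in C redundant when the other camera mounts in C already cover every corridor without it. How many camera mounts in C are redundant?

3

Drop K2: Z8 uncovered — not redundant.
Drop K3: the rest still cover every corridor — redundant.
Drop K4: the rest still cover every corridor — redundant.
Drop K5: the rest still cover every corridor — redundant.
Drop K6: Z3, Z13 uncovered — not redundant.
3 redundant: K3, K4, K5.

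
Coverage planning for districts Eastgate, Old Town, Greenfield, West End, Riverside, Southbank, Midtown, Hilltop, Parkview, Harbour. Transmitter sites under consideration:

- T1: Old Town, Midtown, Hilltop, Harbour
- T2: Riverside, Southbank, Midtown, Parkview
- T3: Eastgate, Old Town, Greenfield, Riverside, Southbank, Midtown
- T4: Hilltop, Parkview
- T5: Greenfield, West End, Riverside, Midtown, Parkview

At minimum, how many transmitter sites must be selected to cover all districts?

T1, T3, T5 together cover {Eastgate, Old Town, Greenfield, West End, Riverside, Southbank, Midtown, Hilltop, Parkview, Harbour} — every district.
No 2 of the 5 transmitter sites cover everything (all 10 pairs fall short), so 3 is minimum.

3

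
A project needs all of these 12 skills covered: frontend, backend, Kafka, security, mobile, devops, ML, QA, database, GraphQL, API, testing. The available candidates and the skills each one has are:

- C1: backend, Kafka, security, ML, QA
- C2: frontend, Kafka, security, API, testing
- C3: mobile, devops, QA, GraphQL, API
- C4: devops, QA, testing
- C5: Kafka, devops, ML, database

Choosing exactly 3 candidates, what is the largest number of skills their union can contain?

11

Choosing C1, C2, C3 covers {frontend, backend, Kafka, security, mobile, devops, ML, QA, GraphQL, API, testing} — 11 skills.
No choice of 3 candidates does better; here database is left uncovered.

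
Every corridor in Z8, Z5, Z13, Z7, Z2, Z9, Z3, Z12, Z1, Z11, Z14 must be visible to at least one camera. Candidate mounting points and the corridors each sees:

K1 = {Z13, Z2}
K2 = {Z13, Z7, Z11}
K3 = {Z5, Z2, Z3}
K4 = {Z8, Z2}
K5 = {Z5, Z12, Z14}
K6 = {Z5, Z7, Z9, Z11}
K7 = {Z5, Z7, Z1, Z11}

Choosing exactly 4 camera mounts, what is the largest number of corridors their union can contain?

9

Choosing K1, K3, K5, K6 covers {Z5, Z13, Z7, Z2, Z9, Z3, Z12, Z11, Z14} — 9 corridors.
No choice of 4 camera mounts does better; here Z8, Z1 are left uncovered.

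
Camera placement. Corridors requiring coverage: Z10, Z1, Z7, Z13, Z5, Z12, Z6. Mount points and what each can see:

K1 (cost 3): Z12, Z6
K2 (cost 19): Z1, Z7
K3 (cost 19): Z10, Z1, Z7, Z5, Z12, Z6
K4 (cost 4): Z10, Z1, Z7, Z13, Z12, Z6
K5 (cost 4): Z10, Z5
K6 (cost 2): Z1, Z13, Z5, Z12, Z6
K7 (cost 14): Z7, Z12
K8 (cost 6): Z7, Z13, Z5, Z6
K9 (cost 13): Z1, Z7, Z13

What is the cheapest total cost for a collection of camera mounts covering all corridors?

6

K4, K6 cover every corridor at cost 4 + 2 = 6.
Any cover uses at least 2 camera mounts; among all covering selections none totals below 6.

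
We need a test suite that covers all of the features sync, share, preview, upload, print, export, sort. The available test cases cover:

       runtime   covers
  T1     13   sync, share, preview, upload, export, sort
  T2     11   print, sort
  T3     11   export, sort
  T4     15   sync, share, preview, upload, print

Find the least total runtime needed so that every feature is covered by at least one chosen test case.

24

T1, T2 cover every feature at runtime 13 + 11 = 24.
Any cover uses at least 2 test cases; among all covering selections none totals below 24.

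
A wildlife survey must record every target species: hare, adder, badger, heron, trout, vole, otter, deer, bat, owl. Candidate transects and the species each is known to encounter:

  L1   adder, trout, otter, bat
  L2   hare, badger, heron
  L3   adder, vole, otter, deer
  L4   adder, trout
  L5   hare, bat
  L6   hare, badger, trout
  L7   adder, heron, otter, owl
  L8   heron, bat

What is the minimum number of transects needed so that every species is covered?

L1, L2, L3, L7 together cover {hare, adder, badger, heron, trout, vole, otter, deer, bat, owl} — every species.
No 3 of the 8 transects cover everything (all 56 triples fall short), so 4 is minimum.

4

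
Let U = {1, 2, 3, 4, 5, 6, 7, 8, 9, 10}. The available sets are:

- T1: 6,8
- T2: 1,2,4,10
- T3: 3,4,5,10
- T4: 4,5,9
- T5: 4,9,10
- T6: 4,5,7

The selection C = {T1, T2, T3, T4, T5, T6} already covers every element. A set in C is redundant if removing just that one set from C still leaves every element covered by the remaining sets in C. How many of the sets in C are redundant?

Drop T1: 6, 8 uncovered — not redundant.
Drop T2: 1, 2 uncovered — not redundant.
Drop T3: 3 uncovered — not redundant.
Drop T4: the rest still cover every element — redundant.
Drop T5: the rest still cover every element — redundant.
Drop T6: 7 uncovered — not redundant.
2 redundant: T4, T5.

2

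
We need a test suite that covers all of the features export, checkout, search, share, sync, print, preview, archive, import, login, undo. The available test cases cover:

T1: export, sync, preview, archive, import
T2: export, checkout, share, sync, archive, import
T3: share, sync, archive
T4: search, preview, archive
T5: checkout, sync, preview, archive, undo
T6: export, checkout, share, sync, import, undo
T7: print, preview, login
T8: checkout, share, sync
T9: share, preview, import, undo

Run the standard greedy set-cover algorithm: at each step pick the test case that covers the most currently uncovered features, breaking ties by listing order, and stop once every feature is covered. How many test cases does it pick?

4

Pick 1: T2 covers 6 new features (export, checkout, share, sync, archive, import).
Pick 2: T7 covers 3 new features (print, preview, login).
Pick 3: T4 covers 1 new features (search).
Pick 4: T5 covers 1 new features (undo).
Greedy uses 4 test cases. (The true minimum is 3.)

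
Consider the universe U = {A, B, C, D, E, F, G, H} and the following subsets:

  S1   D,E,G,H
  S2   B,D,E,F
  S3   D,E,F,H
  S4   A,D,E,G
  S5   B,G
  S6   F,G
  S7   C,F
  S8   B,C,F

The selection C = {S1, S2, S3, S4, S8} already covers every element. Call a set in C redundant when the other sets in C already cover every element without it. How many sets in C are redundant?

3

Drop S1: the rest still cover every element — redundant.
Drop S2: the rest still cover every element — redundant.
Drop S3: the rest still cover every element — redundant.
Drop S4: A uncovered — not redundant.
Drop S8: C uncovered — not redundant.
3 redundant: S1, S2, S3.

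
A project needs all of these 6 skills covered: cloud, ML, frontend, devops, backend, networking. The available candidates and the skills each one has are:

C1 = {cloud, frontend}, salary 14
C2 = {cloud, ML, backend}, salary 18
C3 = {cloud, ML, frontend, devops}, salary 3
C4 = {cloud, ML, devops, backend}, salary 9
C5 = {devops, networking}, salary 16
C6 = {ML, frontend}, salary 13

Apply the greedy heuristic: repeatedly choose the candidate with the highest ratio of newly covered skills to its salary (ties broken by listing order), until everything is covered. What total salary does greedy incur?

28

Pick 1: C3 adds 4 new (cloud, ML, frontend, devops) at salary 3 (ratio 4/3).
Pick 2: C4 adds 1 new (backend) at salary 9 (ratio 1/9).
Pick 3: C5 adds 1 new (networking) at salary 16 (ratio 1/16).
Greedy total salary: 3 + 9 + 16 = 28.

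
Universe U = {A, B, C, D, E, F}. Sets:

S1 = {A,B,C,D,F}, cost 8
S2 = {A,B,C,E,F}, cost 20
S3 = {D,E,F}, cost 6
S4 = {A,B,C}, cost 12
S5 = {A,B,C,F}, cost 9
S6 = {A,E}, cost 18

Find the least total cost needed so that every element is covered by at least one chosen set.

S1, S3 cover every element at cost 8 + 6 = 14.
Any cover uses at least 2 sets; among all covering selections none totals below 14.

14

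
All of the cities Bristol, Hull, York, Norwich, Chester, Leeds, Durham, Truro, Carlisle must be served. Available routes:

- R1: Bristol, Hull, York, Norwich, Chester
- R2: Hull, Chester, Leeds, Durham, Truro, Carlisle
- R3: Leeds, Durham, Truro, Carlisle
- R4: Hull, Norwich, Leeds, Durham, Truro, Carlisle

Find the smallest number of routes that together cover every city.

2

R1, R2 together cover {Bristol, Hull, York, Norwich, Chester, Leeds, Durham, Truro, Carlisle} — every city.
No single route contains all 9 cities, so 2 is optimal.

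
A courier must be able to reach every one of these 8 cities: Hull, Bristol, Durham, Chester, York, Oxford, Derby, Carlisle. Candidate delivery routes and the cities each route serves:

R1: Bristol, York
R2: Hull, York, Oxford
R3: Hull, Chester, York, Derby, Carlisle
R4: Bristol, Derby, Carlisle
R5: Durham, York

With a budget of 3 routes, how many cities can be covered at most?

7

Choosing R1, R2, R3 covers {Hull, Bristol, Chester, York, Oxford, Derby, Carlisle} — 7 cities.
No choice of 3 routes does better; here Durham is left uncovered.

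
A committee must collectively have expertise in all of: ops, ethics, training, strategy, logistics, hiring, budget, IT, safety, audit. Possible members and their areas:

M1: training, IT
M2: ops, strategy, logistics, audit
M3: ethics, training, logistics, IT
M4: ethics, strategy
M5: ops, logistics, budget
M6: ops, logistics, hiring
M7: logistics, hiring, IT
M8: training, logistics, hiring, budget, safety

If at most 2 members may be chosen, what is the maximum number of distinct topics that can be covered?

8

Choosing M2, M8 covers {ops, training, strategy, logistics, hiring, budget, safety, audit} — 8 topics.
No choice of 2 members does better; here ethics, IT are left uncovered.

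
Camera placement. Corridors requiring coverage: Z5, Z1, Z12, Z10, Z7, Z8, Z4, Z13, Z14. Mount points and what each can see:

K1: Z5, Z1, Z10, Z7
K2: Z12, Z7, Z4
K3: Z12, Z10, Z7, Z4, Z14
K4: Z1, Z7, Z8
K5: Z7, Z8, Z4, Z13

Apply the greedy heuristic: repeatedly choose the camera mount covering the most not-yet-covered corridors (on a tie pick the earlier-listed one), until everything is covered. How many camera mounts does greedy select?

3

Pick 1: K3 covers 5 new corridors (Z12, Z10, Z7, Z4, Z14).
Pick 2: K1 covers 2 new corridors (Z5, Z1).
Pick 3: K5 covers 2 new corridors (Z8, Z13).
Greedy uses 3 camera mounts.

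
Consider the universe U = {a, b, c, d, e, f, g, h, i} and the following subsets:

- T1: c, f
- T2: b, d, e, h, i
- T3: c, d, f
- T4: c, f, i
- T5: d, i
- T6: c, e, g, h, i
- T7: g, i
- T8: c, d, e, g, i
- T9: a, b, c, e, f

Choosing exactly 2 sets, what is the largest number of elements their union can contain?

Choosing T2, T9 covers {a, b, c, d, e, f, h, i} — 8 elements.
No choice of 2 sets does better; here g is left uncovered.

8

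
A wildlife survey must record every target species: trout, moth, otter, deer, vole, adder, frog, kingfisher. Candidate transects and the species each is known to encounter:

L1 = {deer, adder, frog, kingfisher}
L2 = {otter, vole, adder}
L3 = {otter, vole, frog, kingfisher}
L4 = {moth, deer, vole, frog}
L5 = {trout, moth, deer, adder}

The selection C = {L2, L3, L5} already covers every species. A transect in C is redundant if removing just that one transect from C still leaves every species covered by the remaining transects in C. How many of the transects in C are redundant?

1

Drop L2: the rest still cover every species — redundant.
Drop L3: frog, kingfisher uncovered — not redundant.
Drop L5: trout, moth, deer uncovered — not redundant.
1 redundant: L2.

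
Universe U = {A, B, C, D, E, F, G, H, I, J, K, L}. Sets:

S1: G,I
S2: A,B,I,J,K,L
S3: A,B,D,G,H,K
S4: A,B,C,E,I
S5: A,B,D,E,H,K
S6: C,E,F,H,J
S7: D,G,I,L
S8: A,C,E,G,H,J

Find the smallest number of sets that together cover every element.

3

S2, S3, S6 together cover {A, B, C, D, E, F, G, H, I, J, K, L} — every element.
No 2 of the 8 sets cover everything (all 28 pairs fall short), so 3 is minimum.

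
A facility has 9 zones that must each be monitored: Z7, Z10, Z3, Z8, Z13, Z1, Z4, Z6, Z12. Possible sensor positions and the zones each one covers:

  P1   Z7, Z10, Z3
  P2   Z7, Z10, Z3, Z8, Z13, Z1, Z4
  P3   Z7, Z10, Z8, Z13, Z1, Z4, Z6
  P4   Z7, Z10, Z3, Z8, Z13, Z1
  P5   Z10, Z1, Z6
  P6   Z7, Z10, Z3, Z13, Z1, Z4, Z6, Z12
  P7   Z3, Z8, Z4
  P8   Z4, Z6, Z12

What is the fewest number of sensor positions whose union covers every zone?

2

P2, P6 together cover {Z7, Z10, Z3, Z8, Z13, Z1, Z4, Z6, Z12} — every zone.
No single sensor position contains all 9 zones, so 2 is optimal.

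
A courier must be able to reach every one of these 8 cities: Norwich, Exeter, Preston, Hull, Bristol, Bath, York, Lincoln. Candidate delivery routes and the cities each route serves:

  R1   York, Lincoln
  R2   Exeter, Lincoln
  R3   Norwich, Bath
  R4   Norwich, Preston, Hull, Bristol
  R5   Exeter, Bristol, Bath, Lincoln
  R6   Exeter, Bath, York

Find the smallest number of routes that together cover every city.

3

R1, R4, R5 together cover {Norwich, Exeter, Preston, Hull, Bristol, Bath, York, Lincoln} — every city.
No 2 of the 6 routes cover everything (all 15 pairs fall short), so 3 is minimum.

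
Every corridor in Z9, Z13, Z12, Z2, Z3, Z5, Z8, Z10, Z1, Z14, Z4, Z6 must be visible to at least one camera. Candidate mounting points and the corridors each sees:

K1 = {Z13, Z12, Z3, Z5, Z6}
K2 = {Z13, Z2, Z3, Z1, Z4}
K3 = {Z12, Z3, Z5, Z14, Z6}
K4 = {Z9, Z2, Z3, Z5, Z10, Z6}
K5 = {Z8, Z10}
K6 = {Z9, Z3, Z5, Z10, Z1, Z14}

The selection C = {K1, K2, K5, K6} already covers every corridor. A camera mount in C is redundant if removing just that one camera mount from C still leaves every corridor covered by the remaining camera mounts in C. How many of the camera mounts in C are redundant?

0

Drop K1: Z12, Z6 uncovered — not redundant.
Drop K2: Z2, Z4 uncovered — not redundant.
Drop K5: Z8 uncovered — not redundant.
Drop K6: Z9, Z14 uncovered — not redundant.
None of the camera mounts in C is redundant.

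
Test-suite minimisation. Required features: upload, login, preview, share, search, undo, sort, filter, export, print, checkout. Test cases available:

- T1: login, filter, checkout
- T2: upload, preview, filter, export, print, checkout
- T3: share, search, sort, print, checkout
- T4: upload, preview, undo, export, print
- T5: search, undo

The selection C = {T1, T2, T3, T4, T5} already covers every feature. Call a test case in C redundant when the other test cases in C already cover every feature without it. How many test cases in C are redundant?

Drop T1: login uncovered — not redundant.
Drop T2: the rest still cover every feature — redundant.
Drop T3: share, sort uncovered — not redundant.
Drop T4: the rest still cover every feature — redundant.
Drop T5: the rest still cover every feature — redundant.
3 redundant: T2, T4, T5.

3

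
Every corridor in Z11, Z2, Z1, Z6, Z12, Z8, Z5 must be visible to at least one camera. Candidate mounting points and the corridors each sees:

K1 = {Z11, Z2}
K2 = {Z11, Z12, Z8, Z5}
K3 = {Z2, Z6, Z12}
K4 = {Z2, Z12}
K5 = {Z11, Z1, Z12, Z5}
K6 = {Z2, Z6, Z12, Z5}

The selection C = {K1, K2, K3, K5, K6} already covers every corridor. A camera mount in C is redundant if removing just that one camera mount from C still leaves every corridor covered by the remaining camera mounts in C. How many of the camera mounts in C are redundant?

3

Drop K1: the rest still cover every corridor — redundant.
Drop K2: Z8 uncovered — not redundant.
Drop K3: the rest still cover every corridor — redundant.
Drop K5: Z1 uncovered — not redundant.
Drop K6: the rest still cover every corridor — redundant.
3 redundant: K1, K3, K6.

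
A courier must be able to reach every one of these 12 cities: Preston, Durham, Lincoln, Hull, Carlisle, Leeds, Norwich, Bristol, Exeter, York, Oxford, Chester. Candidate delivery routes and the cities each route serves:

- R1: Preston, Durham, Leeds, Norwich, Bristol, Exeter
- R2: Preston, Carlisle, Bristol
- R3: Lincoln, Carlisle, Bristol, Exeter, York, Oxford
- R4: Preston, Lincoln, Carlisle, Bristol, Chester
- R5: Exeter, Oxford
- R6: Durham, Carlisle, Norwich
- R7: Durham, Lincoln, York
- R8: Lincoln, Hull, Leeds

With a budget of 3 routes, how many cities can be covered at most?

11

Choosing R1, R3, R4 covers {Preston, Durham, Lincoln, Carlisle, Leeds, Norwich, Bristol, Exeter, York, Oxford, Chester} — 11 cities.
No choice of 3 routes does better; here Hull is left uncovered.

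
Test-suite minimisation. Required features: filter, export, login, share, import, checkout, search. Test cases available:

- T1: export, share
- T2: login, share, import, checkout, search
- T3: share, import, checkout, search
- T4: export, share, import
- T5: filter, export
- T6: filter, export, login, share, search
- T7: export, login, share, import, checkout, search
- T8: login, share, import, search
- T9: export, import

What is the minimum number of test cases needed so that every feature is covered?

2

T2, T5 together cover {filter, export, login, share, import, checkout, search} — every feature.
No single test case contains all 7 features, so 2 is optimal.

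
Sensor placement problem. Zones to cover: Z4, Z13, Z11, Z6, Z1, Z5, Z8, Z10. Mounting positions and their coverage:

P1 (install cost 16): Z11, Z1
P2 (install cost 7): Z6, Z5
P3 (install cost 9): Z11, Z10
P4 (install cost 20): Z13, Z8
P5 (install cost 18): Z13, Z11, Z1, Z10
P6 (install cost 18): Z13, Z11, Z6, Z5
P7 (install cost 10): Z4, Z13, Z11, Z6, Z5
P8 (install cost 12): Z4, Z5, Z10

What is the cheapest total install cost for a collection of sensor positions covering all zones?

48

P4, P5, P7 cover every zone at install cost 20 + 18 + 10 = 48.
Any cover uses at least 3 sensor positions; among all covering selections none totals below 48.
Greedy by coverage-per-install cost would pick P7, P3, P1, P4 for 55 — worse than the optimum 48.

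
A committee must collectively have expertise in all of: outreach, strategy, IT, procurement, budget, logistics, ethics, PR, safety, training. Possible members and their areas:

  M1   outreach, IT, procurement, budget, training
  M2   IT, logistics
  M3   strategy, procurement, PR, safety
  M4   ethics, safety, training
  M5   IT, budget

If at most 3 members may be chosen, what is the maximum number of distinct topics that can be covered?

9

Choosing M1, M2, M3 covers {outreach, strategy, IT, procurement, budget, logistics, PR, safety, training} — 9 topics.
No choice of 3 members does better; here ethics is left uncovered.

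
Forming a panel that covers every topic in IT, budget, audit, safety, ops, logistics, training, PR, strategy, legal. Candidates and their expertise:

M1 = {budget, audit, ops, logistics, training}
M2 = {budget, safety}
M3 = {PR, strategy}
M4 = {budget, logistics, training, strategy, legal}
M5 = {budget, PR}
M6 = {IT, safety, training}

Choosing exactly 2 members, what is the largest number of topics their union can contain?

Choosing M1, M3 covers {budget, audit, ops, logistics, training, PR, strategy} — 7 topics.
No choice of 2 members does better; here IT, safety, legal are left uncovered.

7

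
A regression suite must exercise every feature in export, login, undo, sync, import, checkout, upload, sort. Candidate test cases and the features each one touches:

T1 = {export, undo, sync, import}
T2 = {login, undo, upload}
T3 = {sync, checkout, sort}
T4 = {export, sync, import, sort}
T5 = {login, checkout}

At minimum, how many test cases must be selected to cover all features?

3

T1, T2, T3 together cover {export, login, undo, sync, import, checkout, upload, sort} — every feature.
No 2 of the 5 test cases cover everything (all 10 pairs fall short), so 3 is minimum.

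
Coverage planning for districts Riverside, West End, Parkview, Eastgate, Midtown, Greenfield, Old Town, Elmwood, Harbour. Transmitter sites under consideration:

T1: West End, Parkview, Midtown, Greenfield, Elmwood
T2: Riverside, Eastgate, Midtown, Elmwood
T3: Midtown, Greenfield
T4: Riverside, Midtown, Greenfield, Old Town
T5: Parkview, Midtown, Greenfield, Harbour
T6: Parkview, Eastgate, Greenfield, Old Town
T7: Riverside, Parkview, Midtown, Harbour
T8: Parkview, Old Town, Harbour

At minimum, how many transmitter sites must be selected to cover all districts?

3

T1, T2, T8 together cover {Riverside, West End, Parkview, Eastgate, Midtown, Greenfield, Old Town, Elmwood, Harbour} — every district.
No 2 of the 8 transmitter sites cover everything (all 28 pairs fall short), so 3 is minimum.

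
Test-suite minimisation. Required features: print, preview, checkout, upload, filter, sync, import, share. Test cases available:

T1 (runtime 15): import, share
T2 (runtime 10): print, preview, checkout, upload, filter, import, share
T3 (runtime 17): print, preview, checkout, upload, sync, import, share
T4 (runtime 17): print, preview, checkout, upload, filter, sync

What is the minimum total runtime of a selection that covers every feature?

T2, T3 cover every feature at runtime 10 + 17 = 27.
Any cover uses at least 2 test cases; among all covering selections none totals below 27.

27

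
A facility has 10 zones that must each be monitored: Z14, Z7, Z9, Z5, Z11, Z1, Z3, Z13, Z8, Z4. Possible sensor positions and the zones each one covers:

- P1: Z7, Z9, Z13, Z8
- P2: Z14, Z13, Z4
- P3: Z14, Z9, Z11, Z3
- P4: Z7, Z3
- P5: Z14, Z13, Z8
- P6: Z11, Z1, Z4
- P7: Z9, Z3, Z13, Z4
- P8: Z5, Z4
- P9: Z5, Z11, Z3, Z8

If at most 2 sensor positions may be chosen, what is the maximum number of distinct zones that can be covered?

7

Choosing P1, P3 covers {Z14, Z7, Z9, Z11, Z3, Z13, Z8} — 7 zones.
No choice of 2 sensor positions does better; here Z5, Z1, Z4 are left uncovered.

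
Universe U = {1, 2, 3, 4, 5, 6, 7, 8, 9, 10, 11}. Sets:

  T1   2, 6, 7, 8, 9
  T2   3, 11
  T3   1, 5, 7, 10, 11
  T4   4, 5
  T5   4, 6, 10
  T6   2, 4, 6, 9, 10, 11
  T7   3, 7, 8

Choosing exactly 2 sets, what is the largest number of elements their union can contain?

9

Choosing T1, T3 covers {1, 2, 5, 6, 7, 8, 9, 10, 11} — 9 elements.
No choice of 2 sets does better; here 3, 4 are left uncovered.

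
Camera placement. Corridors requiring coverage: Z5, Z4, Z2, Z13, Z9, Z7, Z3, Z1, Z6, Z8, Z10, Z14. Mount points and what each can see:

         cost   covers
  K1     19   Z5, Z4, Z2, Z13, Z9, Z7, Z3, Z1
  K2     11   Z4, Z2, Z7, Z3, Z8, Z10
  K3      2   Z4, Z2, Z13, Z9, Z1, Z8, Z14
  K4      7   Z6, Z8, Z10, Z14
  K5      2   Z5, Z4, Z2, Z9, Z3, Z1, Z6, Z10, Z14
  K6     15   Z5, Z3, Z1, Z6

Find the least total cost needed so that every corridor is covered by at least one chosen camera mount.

K2, K3, K5 cover every corridor at cost 11 + 2 + 2 = 15.
Any cover uses at least 2 camera mounts; among all covering selections none totals below 15.

15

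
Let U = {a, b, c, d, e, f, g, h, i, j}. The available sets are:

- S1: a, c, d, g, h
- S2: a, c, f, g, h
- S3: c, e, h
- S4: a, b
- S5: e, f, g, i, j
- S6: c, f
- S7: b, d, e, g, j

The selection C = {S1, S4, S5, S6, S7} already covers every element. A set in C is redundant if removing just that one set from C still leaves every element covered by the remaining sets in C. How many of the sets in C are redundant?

Drop S1: h uncovered — not redundant.
Drop S4: the rest still cover every element — redundant.
Drop S5: i uncovered — not redundant.
Drop S6: the rest still cover every element — redundant.
Drop S7: the rest still cover every element — redundant.
3 redundant: S4, S6, S7.

3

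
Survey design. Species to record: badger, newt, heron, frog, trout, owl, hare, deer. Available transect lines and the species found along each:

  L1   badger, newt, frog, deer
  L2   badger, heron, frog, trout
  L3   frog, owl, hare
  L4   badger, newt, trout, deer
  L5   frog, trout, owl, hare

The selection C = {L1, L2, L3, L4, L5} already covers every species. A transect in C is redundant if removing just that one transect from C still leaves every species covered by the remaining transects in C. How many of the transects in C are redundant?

4

Drop L1: the rest still cover every species — redundant.
Drop L2: heron uncovered — not redundant.
Drop L3: the rest still cover every species — redundant.
Drop L4: the rest still cover every species — redundant.
Drop L5: the rest still cover every species — redundant.
4 redundant: L1, L3, L4, L5.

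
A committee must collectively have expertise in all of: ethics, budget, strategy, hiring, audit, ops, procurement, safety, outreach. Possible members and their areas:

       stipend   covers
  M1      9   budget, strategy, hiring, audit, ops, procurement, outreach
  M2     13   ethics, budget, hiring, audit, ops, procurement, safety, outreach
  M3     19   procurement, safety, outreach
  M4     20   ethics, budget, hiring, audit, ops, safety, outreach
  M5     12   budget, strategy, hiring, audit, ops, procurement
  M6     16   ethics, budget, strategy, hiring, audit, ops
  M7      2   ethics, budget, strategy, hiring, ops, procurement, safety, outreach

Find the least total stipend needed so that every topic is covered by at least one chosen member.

M1, M7 cover every topic at stipend 9 + 2 = 11.
Any cover uses at least 2 members; among all covering selections none totals below 11.

11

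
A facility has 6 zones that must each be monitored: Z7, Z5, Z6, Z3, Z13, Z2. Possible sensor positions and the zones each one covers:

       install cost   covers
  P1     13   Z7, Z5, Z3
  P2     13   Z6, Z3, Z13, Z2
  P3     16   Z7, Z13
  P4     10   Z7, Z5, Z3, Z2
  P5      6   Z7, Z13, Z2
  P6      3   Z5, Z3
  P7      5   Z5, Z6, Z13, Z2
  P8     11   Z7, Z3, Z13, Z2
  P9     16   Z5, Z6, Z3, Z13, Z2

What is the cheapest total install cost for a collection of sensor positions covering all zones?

14

P5, P6, P7 cover every zone at install cost 6 + 3 + 5 = 14.
Any cover uses at least 2 sensor positions; among all covering selections none totals below 14.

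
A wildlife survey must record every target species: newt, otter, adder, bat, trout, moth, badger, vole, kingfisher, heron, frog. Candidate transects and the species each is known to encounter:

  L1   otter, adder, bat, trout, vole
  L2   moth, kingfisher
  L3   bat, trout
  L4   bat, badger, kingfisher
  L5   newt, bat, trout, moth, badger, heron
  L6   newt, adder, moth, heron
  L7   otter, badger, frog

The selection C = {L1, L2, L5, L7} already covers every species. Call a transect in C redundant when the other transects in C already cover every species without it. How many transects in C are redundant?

Drop L1: adder, vole uncovered — not redundant.
Drop L2: kingfisher uncovered — not redundant.
Drop L5: newt, heron uncovered — not redundant.
Drop L7: frog uncovered — not redundant.
None of the transects in C is redundant.

0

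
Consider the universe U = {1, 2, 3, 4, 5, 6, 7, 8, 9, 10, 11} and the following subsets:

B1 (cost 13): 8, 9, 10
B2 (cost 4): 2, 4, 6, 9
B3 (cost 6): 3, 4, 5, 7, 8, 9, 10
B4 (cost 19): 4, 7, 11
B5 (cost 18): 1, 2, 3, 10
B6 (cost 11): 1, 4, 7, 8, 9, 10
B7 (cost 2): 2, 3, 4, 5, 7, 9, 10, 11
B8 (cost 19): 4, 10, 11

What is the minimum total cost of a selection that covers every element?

B2, B6, B7 cover every element at cost 4 + 11 + 2 = 17.
Any cover uses at least 3 sets; among all covering selections none totals below 17.

17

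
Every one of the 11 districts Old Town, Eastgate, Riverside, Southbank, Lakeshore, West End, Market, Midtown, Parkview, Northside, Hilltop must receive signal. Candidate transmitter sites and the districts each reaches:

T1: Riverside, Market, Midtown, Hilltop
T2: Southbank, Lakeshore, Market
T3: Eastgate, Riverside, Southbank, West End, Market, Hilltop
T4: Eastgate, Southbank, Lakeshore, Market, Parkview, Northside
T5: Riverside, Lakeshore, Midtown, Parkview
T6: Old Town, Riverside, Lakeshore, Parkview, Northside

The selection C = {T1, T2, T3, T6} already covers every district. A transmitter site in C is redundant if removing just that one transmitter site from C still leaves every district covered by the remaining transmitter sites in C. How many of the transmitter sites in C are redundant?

Drop T1: Midtown uncovered — not redundant.
Drop T2: the rest still cover every district — redundant.
Drop T3: Eastgate, West End uncovered — not redundant.
Drop T6: Old Town, Parkview, Northside uncovered — not redundant.
1 redundant: T2.

1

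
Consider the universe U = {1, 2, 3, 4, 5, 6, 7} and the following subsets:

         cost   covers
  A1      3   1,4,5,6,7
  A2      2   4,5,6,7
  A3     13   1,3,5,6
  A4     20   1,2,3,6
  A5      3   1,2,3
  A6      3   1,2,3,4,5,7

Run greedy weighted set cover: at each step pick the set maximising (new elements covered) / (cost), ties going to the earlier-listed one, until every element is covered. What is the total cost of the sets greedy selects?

5

Pick 1: A2 adds 4 new (4, 5, 6, 7) at cost 2 (ratio 4/2).
Pick 2: A5 adds 3 new (1, 2, 3) at cost 3 (ratio 3/3).
Greedy total cost: 2 + 3 = 5.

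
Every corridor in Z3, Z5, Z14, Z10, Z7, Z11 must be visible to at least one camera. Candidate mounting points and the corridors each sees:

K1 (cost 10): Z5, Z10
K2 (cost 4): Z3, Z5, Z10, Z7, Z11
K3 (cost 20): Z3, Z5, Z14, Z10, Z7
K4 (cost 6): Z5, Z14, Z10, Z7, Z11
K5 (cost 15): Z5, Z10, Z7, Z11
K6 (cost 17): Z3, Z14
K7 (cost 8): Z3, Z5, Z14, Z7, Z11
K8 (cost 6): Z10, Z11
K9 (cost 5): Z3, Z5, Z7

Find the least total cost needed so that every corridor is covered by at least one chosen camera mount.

K2, K4 cover every corridor at cost 4 + 6 = 10.
Any cover uses at least 2 camera mounts; among all covering selections none totals below 10.

10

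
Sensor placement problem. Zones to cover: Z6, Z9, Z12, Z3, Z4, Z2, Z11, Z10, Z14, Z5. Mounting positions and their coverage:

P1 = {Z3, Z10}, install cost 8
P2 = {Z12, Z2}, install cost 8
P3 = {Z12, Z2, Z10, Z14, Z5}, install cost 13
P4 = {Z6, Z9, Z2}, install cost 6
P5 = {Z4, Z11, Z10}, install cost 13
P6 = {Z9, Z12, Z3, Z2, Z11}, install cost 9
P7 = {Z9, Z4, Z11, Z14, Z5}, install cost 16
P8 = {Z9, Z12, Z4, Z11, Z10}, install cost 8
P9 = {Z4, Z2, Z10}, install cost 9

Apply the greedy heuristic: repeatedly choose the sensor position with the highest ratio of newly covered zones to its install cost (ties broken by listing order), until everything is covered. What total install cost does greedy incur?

Pick 1: P8 adds 5 new (Z9, Z12, Z4, Z11, Z10) at install cost 8 (ratio 5/8).
Pick 2: P4 adds 2 new (Z6, Z2) at install cost 6 (ratio 2/6).
Pick 3: P3 adds 2 new (Z14, Z5) at install cost 13 (ratio 2/13).
Pick 4: P1 adds 1 new (Z3) at install cost 8 (ratio 1/8).
Greedy total install cost: 8 + 6 + 13 + 8 = 35.

35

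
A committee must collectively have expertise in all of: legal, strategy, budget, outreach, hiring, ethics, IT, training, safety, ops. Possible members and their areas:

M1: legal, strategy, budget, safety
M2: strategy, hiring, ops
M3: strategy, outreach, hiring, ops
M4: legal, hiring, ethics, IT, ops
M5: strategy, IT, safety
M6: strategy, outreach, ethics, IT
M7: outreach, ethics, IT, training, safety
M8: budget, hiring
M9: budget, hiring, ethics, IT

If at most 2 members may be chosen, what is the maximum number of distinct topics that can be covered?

8

Choosing M1, M4 covers {legal, strategy, budget, hiring, ethics, IT, safety, ops} — 8 topics.
No choice of 2 members does better; here outreach, training are left uncovered.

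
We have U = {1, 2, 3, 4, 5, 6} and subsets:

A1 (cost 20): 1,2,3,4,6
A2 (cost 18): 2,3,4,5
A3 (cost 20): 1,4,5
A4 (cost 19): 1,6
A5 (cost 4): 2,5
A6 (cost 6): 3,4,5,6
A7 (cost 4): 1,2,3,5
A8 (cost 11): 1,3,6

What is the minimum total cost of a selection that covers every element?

10

A6, A7 cover every element at cost 6 + 4 = 10.
Any cover uses at least 2 sets; among all covering selections none totals below 10.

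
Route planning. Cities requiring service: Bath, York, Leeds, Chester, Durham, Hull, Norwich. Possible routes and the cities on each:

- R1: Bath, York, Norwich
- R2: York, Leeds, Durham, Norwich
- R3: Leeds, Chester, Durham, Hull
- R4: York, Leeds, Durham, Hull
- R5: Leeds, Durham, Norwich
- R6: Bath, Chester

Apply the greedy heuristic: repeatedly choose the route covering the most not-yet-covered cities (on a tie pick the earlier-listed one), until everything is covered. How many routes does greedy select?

3

Pick 1: R2 covers 4 new cities (York, Leeds, Durham, Norwich).
Pick 2: R3 covers 2 new cities (Chester, Hull).
Pick 3: R1 covers 1 new cities (Bath).
Greedy uses 3 routes. (The true minimum is 2.)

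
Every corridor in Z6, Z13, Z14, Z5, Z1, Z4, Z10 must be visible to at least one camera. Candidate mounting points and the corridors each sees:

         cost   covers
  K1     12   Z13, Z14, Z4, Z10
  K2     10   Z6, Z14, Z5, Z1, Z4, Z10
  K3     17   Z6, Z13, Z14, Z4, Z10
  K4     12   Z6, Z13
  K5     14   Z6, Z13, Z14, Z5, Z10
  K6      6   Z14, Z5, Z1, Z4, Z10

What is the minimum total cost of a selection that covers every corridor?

18

K4, K6 cover every corridor at cost 12 + 6 = 18.
Any cover uses at least 2 camera mounts; among all covering selections none totals below 18.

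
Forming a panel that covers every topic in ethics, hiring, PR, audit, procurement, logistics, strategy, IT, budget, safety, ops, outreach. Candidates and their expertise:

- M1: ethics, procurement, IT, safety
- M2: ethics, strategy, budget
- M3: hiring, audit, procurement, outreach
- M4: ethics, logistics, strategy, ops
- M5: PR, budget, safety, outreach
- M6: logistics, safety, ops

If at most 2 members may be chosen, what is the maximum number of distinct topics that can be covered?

8

Choosing M3, M4 covers {ethics, hiring, audit, procurement, logistics, strategy, ops, outreach} — 8 topics.
No choice of 2 members does better; here PR, IT, budget, safety are left uncovered.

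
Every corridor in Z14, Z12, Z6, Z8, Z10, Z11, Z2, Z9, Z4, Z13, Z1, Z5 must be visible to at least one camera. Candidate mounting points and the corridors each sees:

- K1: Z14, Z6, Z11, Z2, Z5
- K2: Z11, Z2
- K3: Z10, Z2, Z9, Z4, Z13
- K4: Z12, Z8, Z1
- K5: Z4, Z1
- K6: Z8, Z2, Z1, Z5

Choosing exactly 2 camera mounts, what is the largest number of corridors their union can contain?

Choosing K1, K3 covers {Z14, Z6, Z10, Z11, Z2, Z9, Z4, Z13, Z5} — 9 corridors.
No choice of 2 camera mounts does better; here Z12, Z8, Z1 are left uncovered.

9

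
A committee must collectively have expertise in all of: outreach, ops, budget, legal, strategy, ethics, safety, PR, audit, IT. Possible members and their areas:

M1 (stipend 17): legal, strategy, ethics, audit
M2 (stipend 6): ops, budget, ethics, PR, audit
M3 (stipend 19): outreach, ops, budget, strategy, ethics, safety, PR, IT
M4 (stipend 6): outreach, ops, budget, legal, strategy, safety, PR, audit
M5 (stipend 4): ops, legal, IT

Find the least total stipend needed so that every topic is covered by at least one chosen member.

M2, M4, M5 cover every topic at stipend 6 + 6 + 4 = 16.
Any cover uses at least 2 members; among all covering selections none totals below 16.

16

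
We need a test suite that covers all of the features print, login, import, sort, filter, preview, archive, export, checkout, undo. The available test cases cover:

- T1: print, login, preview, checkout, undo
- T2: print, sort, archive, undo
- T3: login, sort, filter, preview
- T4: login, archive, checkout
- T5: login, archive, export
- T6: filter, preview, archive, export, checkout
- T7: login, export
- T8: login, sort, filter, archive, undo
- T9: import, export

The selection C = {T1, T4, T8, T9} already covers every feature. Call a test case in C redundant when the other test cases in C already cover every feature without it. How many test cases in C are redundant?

1

Drop T1: print, preview uncovered — not redundant.
Drop T4: the rest still cover every feature — redundant.
Drop T8: sort, filter uncovered — not redundant.
Drop T9: import, export uncovered — not redundant.
1 redundant: T4.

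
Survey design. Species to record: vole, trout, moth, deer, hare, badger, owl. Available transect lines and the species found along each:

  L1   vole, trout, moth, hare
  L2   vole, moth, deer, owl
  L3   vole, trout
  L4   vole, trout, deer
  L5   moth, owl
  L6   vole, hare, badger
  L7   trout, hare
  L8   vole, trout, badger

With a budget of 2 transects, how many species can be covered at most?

6

Choosing L1, L2 covers {vole, trout, moth, deer, hare, owl} — 6 species.
No choice of 2 transects does better; here badger is left uncovered.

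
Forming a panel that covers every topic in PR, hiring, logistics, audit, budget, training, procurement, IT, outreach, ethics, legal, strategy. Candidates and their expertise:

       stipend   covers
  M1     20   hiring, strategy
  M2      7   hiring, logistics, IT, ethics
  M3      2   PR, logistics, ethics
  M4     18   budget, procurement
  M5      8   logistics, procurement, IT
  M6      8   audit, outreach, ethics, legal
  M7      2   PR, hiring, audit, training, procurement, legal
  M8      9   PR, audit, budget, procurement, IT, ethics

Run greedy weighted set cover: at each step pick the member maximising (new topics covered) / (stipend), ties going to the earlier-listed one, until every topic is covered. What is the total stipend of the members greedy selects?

41

Pick 1: M7 adds 6 new (PR, hiring, audit, training, procurement, legal) at stipend 2 (ratio 6/2).
Pick 2: M3 adds 2 new (logistics, ethics) at stipend 2 (ratio 2/2).
Pick 3: M8 adds 2 new (budget, IT) at stipend 9 (ratio 2/9).
Pick 4: M6 adds 1 new (outreach) at stipend 8 (ratio 1/8).
Pick 5: M1 adds 1 new (strategy) at stipend 20 (ratio 1/20).
Greedy total stipend: 2 + 2 + 9 + 8 + 20 = 41.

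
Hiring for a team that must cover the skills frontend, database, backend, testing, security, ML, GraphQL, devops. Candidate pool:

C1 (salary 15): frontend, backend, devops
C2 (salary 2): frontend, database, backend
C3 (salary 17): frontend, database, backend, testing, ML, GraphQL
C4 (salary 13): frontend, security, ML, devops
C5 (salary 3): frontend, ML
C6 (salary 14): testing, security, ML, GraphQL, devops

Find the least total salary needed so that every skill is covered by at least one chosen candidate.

C2, C6 cover every skill at salary 2 + 14 = 16.
Any cover uses at least 2 candidates; among all covering selections none totals below 16.

16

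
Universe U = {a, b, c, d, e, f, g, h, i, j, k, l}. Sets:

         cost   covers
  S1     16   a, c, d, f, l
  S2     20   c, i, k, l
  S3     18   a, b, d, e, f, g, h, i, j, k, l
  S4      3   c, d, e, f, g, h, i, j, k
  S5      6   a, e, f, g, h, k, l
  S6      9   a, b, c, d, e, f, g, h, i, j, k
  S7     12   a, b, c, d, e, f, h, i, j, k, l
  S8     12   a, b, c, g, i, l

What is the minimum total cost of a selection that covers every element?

S4, S7 cover every element at cost 3 + 12 = 15.
Any cover uses at least 2 sets; among all covering selections none totals below 15.

15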